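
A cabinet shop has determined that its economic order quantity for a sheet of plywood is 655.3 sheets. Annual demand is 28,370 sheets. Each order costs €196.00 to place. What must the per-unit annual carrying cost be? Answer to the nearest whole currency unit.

H ≈ €26

Invert the EOQ relation Q*² = 2DS/H.
From Q* = √(2DS/H): H = 2DS / Q*² = 2 × 28,370 × 196 / 655.3² = 25.8979.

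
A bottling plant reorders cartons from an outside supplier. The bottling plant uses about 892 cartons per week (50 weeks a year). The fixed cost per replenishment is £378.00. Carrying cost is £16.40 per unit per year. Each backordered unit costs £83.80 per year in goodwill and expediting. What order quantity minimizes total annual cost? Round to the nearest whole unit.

Annual demand D = 892 × 50 = 44,600.
With planned backorders, Q* = √(2DS/H) · √((H+B)/B).
√(2DS/H) = √(2 × 44,600 × 378 / 16.4) = 1433.859.
√((H+B)/B) = √((16.4+83.8)/83.8) = 1.0935.
Q* ≈ 1567.900.

Q* ≈ 1,568 cartons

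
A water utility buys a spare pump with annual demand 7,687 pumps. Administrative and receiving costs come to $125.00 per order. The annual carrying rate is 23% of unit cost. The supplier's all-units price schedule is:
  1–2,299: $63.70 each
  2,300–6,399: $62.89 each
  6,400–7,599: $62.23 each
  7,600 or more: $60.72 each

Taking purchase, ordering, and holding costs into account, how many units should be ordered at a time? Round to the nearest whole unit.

Holding cost per unit per year at price C is H = 0.23·C.
Candidates are each tier's EOQ (if it falls in that tier) and each price-break quantity.
EOQ at $63.70 = 362.2 (feasible in tier 1): TC = 7,687×$63.70 + (7,687/362.2)×125 + (362.2/2)×0.23×$63.70 = $494,968.08.
EOQ at $62.89 = 364.5 < 2300, so use break Q=2300: TC = 7,687×$62.89 + (7,687/2300.0)×125 + (2300.0/2)×0.23×$62.89 = $500,487.61.
EOQ at $62.23 = 366.4 < 6400, so use break Q=6400: TC = 7,687×$62.23 + (7,687/6400.0)×125 + (6400.0/2)×0.23×$62.23 = $524,313.43.
EOQ at $60.72 = 371.0 < 7600, so use break Q=7600: TC = 7,687×$60.72 + (7,687/7600.0)×125 + (7600.0/2)×0.23×$60.72 = $519,950.35.
Lowest total cost is $494,968.08 at Q = 362.2.

Q* ≈ 362 pumps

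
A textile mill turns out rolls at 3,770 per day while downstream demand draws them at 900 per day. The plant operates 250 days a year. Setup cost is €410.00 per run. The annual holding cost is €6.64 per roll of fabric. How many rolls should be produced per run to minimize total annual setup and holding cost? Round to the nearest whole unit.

Q* ≈ 6,041 rolls

Annual demand D = 900 × 250 = 225,000.
Production build-up factor (1 − d/p) = 1 − 900/3,770 = 0.7613.
Q* = √(2DS / (H(1 − d/p))) = √(2 × 225,000 × 410 / (6.64 × 0.7613)).
= √(184,500,000 / 5.0549) ≈ 6041.487.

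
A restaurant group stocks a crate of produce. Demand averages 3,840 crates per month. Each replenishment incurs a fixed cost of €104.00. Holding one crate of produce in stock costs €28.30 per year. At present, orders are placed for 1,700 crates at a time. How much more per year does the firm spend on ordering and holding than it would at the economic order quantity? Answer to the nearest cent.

Annual demand D = 3,840 × 12 = 46,080.
EOQ = √(2DS/H) = √(2 × 46,080 × 104 / 28.3) ≈ 581.96.
Cost at Q* = (D/Q*)S + (Q*/2)H = √(2DSH) ≈ €16,469.53.
Cost at Q = 1,700: (46,080/1,700)×104 + (1,700/2)×28.3 = €2,819.01 + €24,055.00 = €26,874.01.
Excess = €26,874.01 − €16,469.53 = €10,404.48.

Extra cost ≈ €10,404.48 per year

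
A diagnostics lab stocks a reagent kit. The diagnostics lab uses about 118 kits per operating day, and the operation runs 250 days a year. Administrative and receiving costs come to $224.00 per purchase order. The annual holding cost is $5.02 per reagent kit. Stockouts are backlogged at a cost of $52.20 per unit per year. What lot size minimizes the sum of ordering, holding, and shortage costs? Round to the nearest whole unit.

Q* ≈ 1,699 kits

Annual demand D = 118 × 250 = 29,500.
With planned backorders, Q* = √(2DS/H) · √((H+B)/B).
√(2DS/H) = √(2 × 29,500 × 224 / 5.02) = 1622.550.
√((H+B)/B) = √((5.02+52.2)/52.2) = 1.0470.
Q* ≈ 1698.779.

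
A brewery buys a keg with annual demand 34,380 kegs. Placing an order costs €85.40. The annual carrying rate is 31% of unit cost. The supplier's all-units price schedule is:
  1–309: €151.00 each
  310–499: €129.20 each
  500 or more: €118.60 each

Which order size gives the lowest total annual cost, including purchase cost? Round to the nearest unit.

Holding cost per unit per year at price C is H = 0.31·C.
Evaluate total cost at each tier's feasible EOQ or, if the EOQ is below the tier, at the tier's minimum quantity.
Tier 1 (€151.00): EOQ = 354.2 exceeds tier's upper bound 309, so this tier is dominated.
EOQ at €129.20 = 382.9 (feasible in tier 2): TC = 34,380×€129.20 + (34,380/382.9)×85.4 + (382.9/2)×0.31×€129.20 = €4,457,231.89.
EOQ at €118.60 = 399.6 < 500, so use break Q=500: TC = 34,380×€118.60 + (34,380/500.0)×85.4 + (500.0/2)×0.31×€118.60 = €4,092,531.60.
Lowest total cost is €4,092,531.60 at Q = 500.0.

Q* ≈ 500 kegs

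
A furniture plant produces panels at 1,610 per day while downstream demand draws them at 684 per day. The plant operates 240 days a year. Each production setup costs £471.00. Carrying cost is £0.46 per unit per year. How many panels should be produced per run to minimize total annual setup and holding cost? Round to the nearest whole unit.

Annual demand D = 684 × 240 = 164,160.
Production build-up factor (1 − d/p) = 1 − 684/1,610 = 0.5752.
Q* = √(2DS / (H(1 − d/p))) = √(2 × 164,160 × 471 / (0.46 × 0.5752)).
= √(154,638,720 / 0.2646) ≈ 24176.178.

Q* ≈ 24,176 panels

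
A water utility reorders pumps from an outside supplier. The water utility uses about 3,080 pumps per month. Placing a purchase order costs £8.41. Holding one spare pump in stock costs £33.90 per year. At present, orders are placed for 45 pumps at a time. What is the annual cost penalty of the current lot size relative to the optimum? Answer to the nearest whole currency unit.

Annual demand D = 3,080 × 12 = 36,960.
EOQ = √(2DS/H) = √(2 × 36,960 × 8.41 / 33.9) ≈ 135.42.
Cost at Q* = (D/Q*)S + (Q*/2)H = √(2DSH) ≈ £4,590.70.
Cost at Q = 45: (36,960/45)×8.41 + (45/2)×33.9 = £6,907.41 + £762.75 = £7,670.16.
Excess = £7,670.16 − £4,590.70 = £3,079.46.

Extra cost ≈ £3,079 per year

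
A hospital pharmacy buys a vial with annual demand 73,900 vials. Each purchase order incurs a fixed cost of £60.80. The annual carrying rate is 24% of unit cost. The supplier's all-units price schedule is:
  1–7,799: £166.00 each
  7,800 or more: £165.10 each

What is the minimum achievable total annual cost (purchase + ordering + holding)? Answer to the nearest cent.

TC* ≈ £12,286,321.20

Holding cost per unit per year at price C is H = 0.24·C.
For each price level, check whether its EOQ is feasible; otherwise the best quantity at that price is the breakpoint.
EOQ at £166.00 = 474.9 (feasible in tier 1): TC = 73,900×£166.00 + (73,900/474.9)×60.8 + (474.9/2)×0.24×£166.00 = £12,286,321.20.
EOQ at £165.10 = 476.2 < 7800, so use break Q=7800: TC = 73,900×£165.10 + (73,900/7800.0)×60.8 + (7800.0/2)×0.24×£165.10 = £12,355,999.64.
Lowest total cost among the candidates is at Q = 474.9.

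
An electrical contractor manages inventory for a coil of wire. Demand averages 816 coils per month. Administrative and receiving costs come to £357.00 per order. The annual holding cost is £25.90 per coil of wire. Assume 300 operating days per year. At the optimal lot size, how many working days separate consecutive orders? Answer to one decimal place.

T ≈ 15.9 days

Annual demand D = 816 × 12 = 9,792.
EOQ = √(2DS/H) = √(2 × 9,792 × 357 / 25.9) ≈ 519.56.
Cycle time = Q*/D × 300 = 519.56 / 9,792 × 300 ≈ 15.918 days.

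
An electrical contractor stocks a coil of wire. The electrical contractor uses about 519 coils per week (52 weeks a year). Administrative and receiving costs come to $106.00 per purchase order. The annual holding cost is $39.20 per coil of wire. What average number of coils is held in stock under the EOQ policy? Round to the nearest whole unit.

Annual demand D = 519 × 52 = 26,988.
The optimal lot size = √(2DS/H) = √(2 × 26,988 × 106 / 39.2) ≈ 382.04.
Average inventory = Q*/2 ≈ 382.04 / 2 = 191.021.

Average inventory ≈ 191 coils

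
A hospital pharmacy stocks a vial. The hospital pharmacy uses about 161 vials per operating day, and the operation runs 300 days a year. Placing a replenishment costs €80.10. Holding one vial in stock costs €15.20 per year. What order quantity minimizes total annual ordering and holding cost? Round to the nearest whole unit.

Annual demand D = 161 × 300 = 48,300.
EOQ = √(2DS / H) = √(2 × 48,300 × 80.1 / 15.2).
= √(7,737,660 / 15.2) = √509,056.5789 ≈ 713.482.

Q* ≈ 713 vials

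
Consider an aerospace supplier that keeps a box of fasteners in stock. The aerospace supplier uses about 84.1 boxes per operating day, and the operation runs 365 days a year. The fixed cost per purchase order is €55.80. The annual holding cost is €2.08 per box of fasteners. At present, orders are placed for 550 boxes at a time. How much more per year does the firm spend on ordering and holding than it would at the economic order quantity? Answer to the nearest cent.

Extra cost ≈ €1,016.93 per year

Annual demand D = 84.1 × 365 = 30,696.5.
EOQ = √(2DS/H) = √(2 × 30,696.5 × 55.8 / 2.08) ≈ 1283.35.
Cost at Q* = (D/Q*)S + (Q*/2)H = √(2DSH) ≈ €2,669.37.
Cost at Q = 550: (30,696.5/550)×55.8 + (550/2)×2.08 = €3,114.30 + €572.00 = €3,686.30.
Excess = €3,686.30 − €2,669.37 = €1,016.93.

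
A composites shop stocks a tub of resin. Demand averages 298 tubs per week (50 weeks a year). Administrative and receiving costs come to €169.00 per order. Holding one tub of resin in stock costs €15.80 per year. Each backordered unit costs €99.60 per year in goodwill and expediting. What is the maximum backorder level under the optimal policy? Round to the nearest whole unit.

S* ≈ 83 tubs

Annual demand D = 298 × 50 = 14,900.
With planned backorders, Q* = √(2DS/H) · √((H+B)/B).
√(2DS/H) = √(2 × 14,900 × 169 / 15.8) = 564.577.
√((H+B)/B) = √((15.8+99.6)/99.6) = 1.0764.
Q* ≈ 607.710.
S* = Q* · H/(H+B) = 607.710 × 15.8/115.4 ≈ 83.205.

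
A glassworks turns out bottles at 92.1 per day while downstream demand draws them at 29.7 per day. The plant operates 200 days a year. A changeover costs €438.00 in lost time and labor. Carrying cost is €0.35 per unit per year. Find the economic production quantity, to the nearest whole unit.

Q* ≈ 4,684 bottles

Annual demand D = 29.7 × 200 = 5,940.
Production build-up factor (1 − d/p) = 1 − 29.7/92.1 = 0.6775.
Q* = √(2DS / (H(1 − d/p))) = √(2 × 5,940 × 438 / (0.35 × 0.6775)).
= √(5,203,440 / 0.2371) ≈ 4684.344.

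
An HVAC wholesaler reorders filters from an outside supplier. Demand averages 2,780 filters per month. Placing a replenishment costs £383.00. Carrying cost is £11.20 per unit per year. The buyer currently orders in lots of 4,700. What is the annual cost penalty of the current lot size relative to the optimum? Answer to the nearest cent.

Annual demand D = 2,780 × 12 = 33,360.
EOQ = √(2DS/H) = √(2 × 33,360 × 383 / 11.2) ≈ 1510.49.
Cost at Q* = (D/Q*)S + (Q*/2)H = √(2DSH) ≈ £16,917.51.
Cost at Q = 4,700: (33,360/4,700)×383 + (4,700/2)×11.2 = £2,718.49 + £26,320.00 = £29,038.49.
Excess = £29,038.49 − £16,917.51 = £12,120.98.

Extra cost ≈ £12,120.98 per year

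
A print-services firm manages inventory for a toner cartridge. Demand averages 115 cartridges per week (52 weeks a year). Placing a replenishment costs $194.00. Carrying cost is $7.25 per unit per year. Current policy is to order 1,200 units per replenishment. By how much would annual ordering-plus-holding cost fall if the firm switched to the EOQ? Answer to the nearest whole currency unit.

Extra cost ≈ $1,215 per year

Annual demand D = 115 × 52 = 5,980.
EOQ = √(2DS/H) = √(2 × 5,980 × 194 / 7.25) ≈ 565.71.
Cost at Q* = (D/Q*)S + (Q*/2)H = √(2DSH) ≈ $4,101.43.
Cost at Q = 1,200: (5,980/1,200)×194 + (1,200/2)×7.25 = $966.77 + $4,350.00 = $5,316.77.
Excess = $5,316.77 − $4,101.43 = $1,215.34.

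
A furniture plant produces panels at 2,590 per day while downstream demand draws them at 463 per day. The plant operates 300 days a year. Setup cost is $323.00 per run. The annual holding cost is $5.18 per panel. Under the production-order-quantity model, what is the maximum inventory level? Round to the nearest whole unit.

Annual demand D = 463 × 300 = 138,900.
Production build-up factor (1 − d/p) = 1 − 463/2,590 = 0.8212.
Q* = √(2DS / (H(1 − d/p))) = √(2 × 138,900 × 323 / (5.18 × 0.8212)).
= √(89,729,400 / 4.254) ≈ 4592.706.
Maximum inventory = Q*(1 − d/p) = 4592.706 × 0.8212 ≈ 3771.693.

I_max ≈ 3,772 panels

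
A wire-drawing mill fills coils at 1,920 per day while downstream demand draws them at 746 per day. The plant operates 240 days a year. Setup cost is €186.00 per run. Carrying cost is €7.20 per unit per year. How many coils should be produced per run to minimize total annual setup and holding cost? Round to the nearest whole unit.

Annual demand D = 746 × 240 = 179,040.
Production build-up factor (1 − d/p) = 1 − 746/1,920 = 0.6115.
Q* = √(2DS / (H(1 − d/p))) = √(2 × 179,040 × 186 / (7.2 × 0.6115)).
= √(66,602,880 / 4.4025) ≈ 3889.527.

Q* ≈ 3,890 coils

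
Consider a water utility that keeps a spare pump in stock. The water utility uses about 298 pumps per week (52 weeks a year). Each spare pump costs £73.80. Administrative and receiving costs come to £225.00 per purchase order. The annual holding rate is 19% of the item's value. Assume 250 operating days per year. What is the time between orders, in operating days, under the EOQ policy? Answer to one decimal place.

T ≈ 11.4 days

Annual demand D = 298 × 52 = 15,496.
Holding cost H = 0.19 × £73.80 = £14.0220 per unit per year.
Q* = √(2DS/H) = √(2 × 15,496 × 225 / 14.022) ≈ 705.20.
Cycle time = Q*/D × 250 = 705.20 / 15,496 × 250 ≈ 11.377 days.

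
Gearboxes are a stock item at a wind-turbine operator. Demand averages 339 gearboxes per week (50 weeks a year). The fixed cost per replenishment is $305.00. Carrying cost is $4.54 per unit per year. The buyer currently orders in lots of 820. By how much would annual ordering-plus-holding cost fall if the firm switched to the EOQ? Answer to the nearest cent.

Extra cost ≈ $1,314.60 per year

Annual demand D = 339 × 50 = 16,950.
EOQ = √(2DS/H) = √(2 × 16,950 × 305 / 4.54) ≈ 1509.11.
Cost at Q* = (D/Q*)S + (Q*/2)H = √(2DSH) ≈ $6,851.37.
Cost at Q = 820: (16,950/820)×305 + (820/2)×4.54 = $6,304.57 + $1,861.40 = $8,165.97.
Excess = $8,165.97 − $6,851.37 = $1,314.60.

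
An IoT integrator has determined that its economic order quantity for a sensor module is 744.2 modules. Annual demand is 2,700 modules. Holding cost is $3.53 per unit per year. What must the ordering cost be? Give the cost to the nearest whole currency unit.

S ≈ $362

Squaring Q* = √(2DS/H) gives Q*² = 2DS/H.
From Q* = √(2DS/H): S = Q*²H / (2D) = 744.2² × 3.53 / (2 × 2,700) = 362.0431.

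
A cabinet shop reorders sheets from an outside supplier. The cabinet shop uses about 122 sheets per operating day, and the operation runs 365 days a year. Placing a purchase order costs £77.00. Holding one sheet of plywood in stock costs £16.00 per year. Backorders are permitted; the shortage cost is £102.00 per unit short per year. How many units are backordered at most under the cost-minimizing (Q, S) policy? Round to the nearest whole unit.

S* ≈ 95 sheets

Annual demand D = 122 × 365 = 44,530.
With planned backorders, Q* = √(2DS/H) · √((H+B)/B).
√(2DS/H) = √(2 × 44,530 × 77 / 16) = 654.676.
√((H+B)/B) = √((16+102)/102) = 1.0756.
Q* ≈ 704.154.
S* = Q* · H/(H+B) = 704.154 × 16/118 ≈ 95.479.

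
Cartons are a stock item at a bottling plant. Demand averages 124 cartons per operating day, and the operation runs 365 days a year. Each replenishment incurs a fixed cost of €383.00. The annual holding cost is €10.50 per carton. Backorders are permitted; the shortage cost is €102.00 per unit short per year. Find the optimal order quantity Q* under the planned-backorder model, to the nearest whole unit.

Q* ≈ 1,908 cartons

Annual demand D = 124 × 365 = 45,260.
With planned backorders, Q* = √(2DS/H) · √((H+B)/B).
√(2DS/H) = √(2 × 45,260 × 383 / 10.5) = 1817.092.
√((H+B)/B) = √((10.5+102)/102) = 1.0502.
Q* ≈ 1908.329.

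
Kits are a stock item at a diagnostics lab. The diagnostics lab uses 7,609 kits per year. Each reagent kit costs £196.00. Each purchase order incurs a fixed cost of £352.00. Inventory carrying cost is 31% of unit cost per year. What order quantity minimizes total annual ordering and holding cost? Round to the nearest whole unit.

Holding cost H = 0.31 × £196.00 = £60.7600 per unit per year.
EOQ = √(2DS / H) = √(2 × 7,609 × 352 / 60.76).
= √(5,356,736 / 60.76) = √88,162.212 ≈ 296.921.

Q* ≈ 297 kits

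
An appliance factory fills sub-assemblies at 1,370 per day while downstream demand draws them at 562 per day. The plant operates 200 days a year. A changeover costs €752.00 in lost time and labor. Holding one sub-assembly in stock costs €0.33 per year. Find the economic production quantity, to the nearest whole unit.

Annual demand D = 562 × 200 = 112,400.
Production build-up factor (1 − d/p) = 1 − 562/1,370 = 0.5898.
Q* = √(2DS / (H(1 − d/p))) = √(2 × 112,400 × 752 / (0.33 × 0.5898)).
= √(169,049,600 / 0.1946) ≈ 29471.667.

Q* ≈ 29,472 sub-assemblies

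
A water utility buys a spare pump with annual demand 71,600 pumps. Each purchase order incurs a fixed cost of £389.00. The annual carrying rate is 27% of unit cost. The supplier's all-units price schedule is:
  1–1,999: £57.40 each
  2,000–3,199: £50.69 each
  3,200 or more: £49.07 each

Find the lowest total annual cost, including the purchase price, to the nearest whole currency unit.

TC* ≈ £3,543,314

Holding cost per unit per year at price C is H = 0.27·C.
For each price level, check whether its EOQ is feasible; otherwise the best quantity at that price is the breakpoint.
EOQ at £57.40 = 1895.9 (feasible in tier 1): TC = 71,600×£57.40 + (71,600/1895.9)×389 + (1895.9/2)×0.27×£57.40 = £4,139,222.19.
EOQ at £50.69 = 2017.5 (feasible in tier 2): TC = 71,600×£50.69 + (71,600/2017.5)×389 + (2017.5/2)×0.27×£50.69 = £3,657,015.46.
EOQ at £49.07 = 2050.5 < 3200, so use break Q=3200: TC = 71,600×£49.07 + (71,600/3200.0)×389 + (3200.0/2)×0.27×£49.07 = £3,543,314.12.
Lowest total cost among the candidates is at Q = 3200.0.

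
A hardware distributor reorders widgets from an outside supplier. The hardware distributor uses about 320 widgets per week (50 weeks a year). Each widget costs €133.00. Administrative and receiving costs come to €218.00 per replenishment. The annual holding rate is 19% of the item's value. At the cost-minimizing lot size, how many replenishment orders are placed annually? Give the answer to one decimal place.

N ≈ 30.5 orders per year

Annual demand D = 320 × 50 = 16,000.
Holding cost H = 0.19 × €133.00 = €25.2700 per unit per year.
The optimal lot size = √(2DS/H) = √(2 × 16,000 × 218 / 25.27) ≈ 525.41.
Orders per year = D / Q* = 16,000 / 525.41 ≈ 30.452.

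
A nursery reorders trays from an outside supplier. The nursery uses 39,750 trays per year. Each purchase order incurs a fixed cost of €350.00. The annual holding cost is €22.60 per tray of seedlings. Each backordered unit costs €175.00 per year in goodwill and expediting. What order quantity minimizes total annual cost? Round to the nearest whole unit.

Q* ≈ 1,179 trays

With planned backorders, Q* = √(2DS/H) · √((H+B)/B).
√(2DS/H) = √(2 × 39,750 × 350 / 22.6) = 1109.592.
√((H+B)/B) = √((22.6+175)/175) = 1.0626.
Q* ≈ 1179.065.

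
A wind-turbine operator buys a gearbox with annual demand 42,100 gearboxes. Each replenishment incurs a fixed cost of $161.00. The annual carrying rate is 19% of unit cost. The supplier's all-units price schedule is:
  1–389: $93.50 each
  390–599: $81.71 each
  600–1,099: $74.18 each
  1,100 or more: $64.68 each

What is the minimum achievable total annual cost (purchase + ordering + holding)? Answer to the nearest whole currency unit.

TC* ≈ $2,735,949

Holding cost per unit per year at price C is H = 0.19·C.
For each price level, check whether its EOQ is feasible; otherwise the best quantity at that price is the breakpoint.
Tier 1 ($93.50): EOQ = 873.5 exceeds tier's upper bound 389, so this tier is dominated.
Tier 2 ($81.71): EOQ = 934.4 exceeds tier's upper bound 599, so this tier is dominated.
EOQ at $74.18 = 980.7 (feasible in tier 3): TC = 42,100×$74.18 + (42,100/980.7)×161 + (980.7/2)×0.19×$74.18 = $3,136,800.58.
EOQ at $64.68 = 1050.3 < 1100, so use break Q=1100: TC = 42,100×$64.68 + (42,100/1100.0)×161 + (1100.0/2)×0.19×$64.68 = $2,735,948.97.
Lowest total cost among the candidates is at Q = 1100.0.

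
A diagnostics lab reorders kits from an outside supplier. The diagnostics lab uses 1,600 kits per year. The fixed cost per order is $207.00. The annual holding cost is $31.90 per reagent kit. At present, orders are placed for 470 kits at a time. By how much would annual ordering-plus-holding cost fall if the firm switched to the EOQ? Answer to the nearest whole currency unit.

EOQ = √(2DS/H) = √(2 × 1,600 × 207 / 31.9) ≈ 144.10.
Cost at Q* = (D/Q*)S + (Q*/2)H = √(2DSH) ≈ $4,596.80.
Cost at Q = 470: (1,600/470)×207 + (470/2)×31.9 = $704.68 + $7,496.50 = $8,201.18.
Excess = $8,201.18 − $4,596.80 = $3,604.38.

Extra cost ≈ $3,604 per year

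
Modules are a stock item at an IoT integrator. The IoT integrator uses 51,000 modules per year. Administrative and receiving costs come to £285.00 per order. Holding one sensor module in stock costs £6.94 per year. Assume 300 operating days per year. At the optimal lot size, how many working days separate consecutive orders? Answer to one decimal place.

T ≈ 12.0 days

EOQ = √(2DS/H) = √(2 × 51,000 × 285 / 6.94) ≈ 2046.65.
Cycle time = Q*/D × 300 = 2046.65 / 51,000 × 300 ≈ 12.039 days.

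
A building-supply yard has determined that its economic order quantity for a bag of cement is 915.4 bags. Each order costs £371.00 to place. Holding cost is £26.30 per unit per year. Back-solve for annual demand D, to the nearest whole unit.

D ≈ 29,701 bags per year

Squaring Q* = √(2DS/H) gives Q*² = 2DS/H.
From Q* = √(2DS/H): D = Q*²H / (2S) = 915.4² × 26.3 / (2 × 371) = 29701.177.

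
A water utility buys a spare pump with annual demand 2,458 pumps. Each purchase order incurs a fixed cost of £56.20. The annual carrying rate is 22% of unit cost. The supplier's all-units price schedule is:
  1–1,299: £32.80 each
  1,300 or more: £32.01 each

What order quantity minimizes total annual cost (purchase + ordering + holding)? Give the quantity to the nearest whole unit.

Q* ≈ 196 pumps

Holding cost per unit per year at price C is H = 0.22·C.
Candidates are each tier's EOQ (if it falls in that tier) and each price-break quantity.
EOQ at £32.80 = 195.7 (feasible in tier 1): TC = 2,458×£32.80 + (2,458/195.7)×56.2 + (195.7/2)×0.22×£32.80 = £82,034.36.
EOQ at £32.01 = 198.1 < 1300, so use break Q=1300: TC = 2,458×£32.01 + (2,458/1300.0)×56.2 + (1300.0/2)×0.22×£32.01 = £83,364.27.
Lowest total cost is £82,034.36 at Q = 195.7.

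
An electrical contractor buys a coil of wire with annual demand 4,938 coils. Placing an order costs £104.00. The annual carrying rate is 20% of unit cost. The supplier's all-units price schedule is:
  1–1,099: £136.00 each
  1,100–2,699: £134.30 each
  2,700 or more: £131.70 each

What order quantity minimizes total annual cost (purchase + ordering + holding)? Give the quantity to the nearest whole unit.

Holding cost per unit per year at price C is H = 0.20·C.
Candidates are each tier's EOQ (if it falls in that tier) and each price-break quantity.
EOQ at £136.00 = 194.3 (feasible in tier 1): TC = 4,938×£136.00 + (4,938/194.3)×104 + (194.3/2)×0.20×£136.00 = £676,853.57.
EOQ at £134.30 = 195.5 < 1100, so use break Q=1100: TC = 4,938×£134.30 + (4,938/1100.0)×104 + (1100.0/2)×0.20×£134.30 = £678,413.27.
EOQ at £131.70 = 197.5 < 2700, so use break Q=2700: TC = 4,938×£131.70 + (4,938/2700.0)×104 + (2700.0/2)×0.20×£131.70 = £686,083.80.
Lowest total cost is £676,853.57 at Q = 194.3.

Q* ≈ 194 coils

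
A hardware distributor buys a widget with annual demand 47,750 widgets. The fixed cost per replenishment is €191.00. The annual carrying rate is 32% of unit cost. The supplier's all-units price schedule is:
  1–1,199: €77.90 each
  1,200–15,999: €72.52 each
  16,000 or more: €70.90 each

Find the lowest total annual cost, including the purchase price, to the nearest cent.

Holding cost per unit per year at price C is H = 0.32·C.
Candidates are each tier's EOQ (if it falls in that tier) and each price-break quantity.
EOQ at €77.90 = 855.4 (feasible in tier 1): TC = 47,750×€77.90 + (47,750/855.4)×191 + (855.4/2)×0.32×€77.90 = €3,741,048.68.
EOQ at €72.52 = 886.6 < 1200, so use break Q=1200: TC = 47,750×€72.52 + (47,750/1200.0)×191 + (1200.0/2)×0.32×€72.52 = €3,484,354.05.
EOQ at €70.90 = 896.6 < 16000, so use break Q=16000: TC = 47,750×€70.90 + (47,750/16000.0)×191 + (16000.0/2)×0.32×€70.90 = €3,567,549.02.
Lowest total cost among the candidates is at Q = 1200.0.

TC* ≈ €3,484,354.05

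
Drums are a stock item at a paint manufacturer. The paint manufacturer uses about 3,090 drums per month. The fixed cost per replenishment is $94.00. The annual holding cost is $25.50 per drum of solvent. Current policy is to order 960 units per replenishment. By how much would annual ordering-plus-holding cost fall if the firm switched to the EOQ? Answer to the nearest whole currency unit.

Annual demand D = 3,090 × 12 = 37,080.
EOQ = √(2DS/H) = √(2 × 37,080 × 94 / 25.5) ≈ 522.85.
Cost at Q* = (D/Q*)S + (Q*/2)H = √(2DSH) ≈ $13,332.72.
Cost at Q = 960: (37,080/960)×94 + (960/2)×25.5 = $3,630.75 + $12,240.00 = $15,870.75.
Excess = $15,870.75 − $13,332.72 = $2,538.03.

Extra cost ≈ $2,538 per year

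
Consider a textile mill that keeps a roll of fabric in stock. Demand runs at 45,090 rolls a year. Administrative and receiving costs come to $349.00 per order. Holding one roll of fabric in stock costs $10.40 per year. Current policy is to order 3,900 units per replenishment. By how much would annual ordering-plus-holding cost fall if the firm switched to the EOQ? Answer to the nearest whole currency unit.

Extra cost ≈ $6,223 per year

EOQ = √(2DS/H) = √(2 × 45,090 × 349 / 10.4) ≈ 1739.61.
Cost at Q* = (D/Q*)S + (Q*/2)H = √(2DSH) ≈ $18,091.91.
Cost at Q = 3,900: (45,090/3,900)×349 + (3,900/2)×10.4 = $4,034.98 + $20,280.00 = $24,314.98.
Excess = $24,314.98 − $18,091.91 = $6,223.06.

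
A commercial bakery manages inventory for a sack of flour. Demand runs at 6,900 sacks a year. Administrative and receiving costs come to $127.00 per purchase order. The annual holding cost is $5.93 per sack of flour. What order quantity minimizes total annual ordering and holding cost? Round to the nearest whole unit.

EOQ = √(2DS / H) = √(2 × 6,900 × 127 / 5.93).
= √(1,752,600 / 5.93) = √295,548.0607 ≈ 543.643.

Q* ≈ 544 sacks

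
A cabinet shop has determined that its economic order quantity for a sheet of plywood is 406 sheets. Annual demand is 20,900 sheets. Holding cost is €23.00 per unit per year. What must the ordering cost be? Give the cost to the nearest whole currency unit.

Invert the EOQ relation Q*² = 2DS/H.
From Q* = √(2DS/H): S = Q*²H / (2D) = 406² × 23 / (2 × 20,900) = 90.6992.

S ≈ €91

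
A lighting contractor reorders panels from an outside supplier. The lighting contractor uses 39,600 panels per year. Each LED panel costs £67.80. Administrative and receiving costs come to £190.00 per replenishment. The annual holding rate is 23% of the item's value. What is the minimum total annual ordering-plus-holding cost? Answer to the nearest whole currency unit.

Holding cost H = 0.23 × £67.80 = £15.5940 per unit per year.
Q* = √(2DS/H) = √(2 × 39,600 × 190 / 15.594) ≈ 982.34.
At Q*, ordering cost (D/Q*)S equals holding cost (Q*/2)H, each = √(DSH/2).
Minimum total = √(2DSH) = √(2 × 39,600 × 190 × 15.594) ≈ 15318.568.

TC* ≈ £15,319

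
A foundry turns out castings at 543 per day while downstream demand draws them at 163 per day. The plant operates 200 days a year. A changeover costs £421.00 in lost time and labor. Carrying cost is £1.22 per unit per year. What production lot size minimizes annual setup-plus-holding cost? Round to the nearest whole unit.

Annual demand D = 163 × 200 = 32,600.
Production build-up factor (1 − d/p) = 1 − 163/543 = 0.6998.
Q* = √(2DS / (H(1 − d/p))) = √(2 × 32,600 × 421 / (1.22 × 0.6998)).
= √(27,449,200 / 0.8538) ≈ 5670.130.

Q* ≈ 5,670 castings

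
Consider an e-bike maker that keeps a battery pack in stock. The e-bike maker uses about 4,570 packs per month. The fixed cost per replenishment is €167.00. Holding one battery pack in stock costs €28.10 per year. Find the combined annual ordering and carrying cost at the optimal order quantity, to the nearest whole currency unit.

TC* ≈ €22,687

Annual demand D = 4,570 × 12 = 54,840.
EOQ = √(2DS/H) = √(2 × 54,840 × 167 / 28.1) ≈ 807.36.
At the optimum the two cost components are equal, so total cost = 2·(Q*/2)H = Q*·H.
Minimum total = √(2DSH) = √(2 × 54,840 × 167 × 28.1) ≈ 22686.898.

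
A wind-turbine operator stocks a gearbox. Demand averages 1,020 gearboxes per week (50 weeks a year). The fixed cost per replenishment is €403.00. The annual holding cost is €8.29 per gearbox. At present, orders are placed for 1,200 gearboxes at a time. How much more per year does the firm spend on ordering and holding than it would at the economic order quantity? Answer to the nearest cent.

Annual demand D = 1,020 × 50 = 51,000.
EOQ = √(2DS/H) = √(2 × 51,000 × 403 / 8.29) ≈ 2226.77.
Cost at Q* = (D/Q*)S + (Q*/2)H = √(2DSH) ≈ €18,459.92.
Cost at Q = 1,200: (51,000/1,200)×403 + (1,200/2)×8.29 = €17,127.50 + €4,974.00 = €22,101.50.
Excess = €22,101.50 − €18,459.92 = €3,641.58.

Extra cost ≈ €3,641.58 per year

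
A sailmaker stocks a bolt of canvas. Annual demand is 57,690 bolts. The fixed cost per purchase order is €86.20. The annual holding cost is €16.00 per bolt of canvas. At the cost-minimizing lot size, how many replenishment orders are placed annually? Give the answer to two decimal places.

N ≈ 73.17 orders per year

Q* = √(2DS/H) = √(2 × 57,690 × 86.2 / 16) ≈ 788.42.
Orders per year = D / Q* = 57,690 / 788.42 ≈ 73.171.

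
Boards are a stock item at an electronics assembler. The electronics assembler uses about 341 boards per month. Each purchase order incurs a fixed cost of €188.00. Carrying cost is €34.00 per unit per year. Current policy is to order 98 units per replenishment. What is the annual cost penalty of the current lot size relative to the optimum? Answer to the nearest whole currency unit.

Extra cost ≈ €2,283 per year

Annual demand D = 341 × 12 = 4,092.
EOQ = √(2DS/H) = √(2 × 4,092 × 188 / 34) ≈ 212.73.
Cost at Q* = (D/Q*)S + (Q*/2)H = √(2DSH) ≈ €7,232.71.
Cost at Q = 98: (4,092/98)×188 + (98/2)×34 = €7,849.96 + €1,666.00 = €9,515.96.
Excess = €9,515.96 − €7,232.71 = €2,283.25.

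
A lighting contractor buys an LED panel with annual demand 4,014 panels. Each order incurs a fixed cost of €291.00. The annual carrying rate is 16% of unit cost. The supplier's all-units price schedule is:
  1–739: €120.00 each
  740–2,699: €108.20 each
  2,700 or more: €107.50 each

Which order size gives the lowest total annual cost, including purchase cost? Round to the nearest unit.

Holding cost per unit per year at price C is H = 0.16·C.
Evaluate total cost at each tier's feasible EOQ or, if the EOQ is below the tier, at the tier's minimum quantity.
EOQ at €120.00 = 348.8 (feasible in tier 1): TC = 4,014×€120.00 + (4,014/348.8)×291 + (348.8/2)×0.16×€120.00 = €488,377.32.
EOQ at €108.20 = 367.3 < 740, so use break Q=740: TC = 4,014×€108.20 + (4,014/740.0)×291 + (740.0/2)×0.16×€108.20 = €442,298.72.
EOQ at €107.50 = 368.5 < 2700, so use break Q=2700: TC = 4,014×€107.50 + (4,014/2700.0)×291 + (2700.0/2)×0.16×€107.50 = €455,157.62.
Lowest total cost is €442,298.72 at Q = 740.0.

Q* ≈ 740 panels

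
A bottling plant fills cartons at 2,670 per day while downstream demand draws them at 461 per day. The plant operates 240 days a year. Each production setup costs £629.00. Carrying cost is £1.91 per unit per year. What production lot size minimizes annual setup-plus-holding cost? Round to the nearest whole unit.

Annual demand D = 461 × 240 = 110,640.
Production build-up factor (1 − d/p) = 1 − 461/2,670 = 0.8273.
Q* = √(2DS / (H(1 − d/p))) = √(2 × 110,640 × 629 / (1.91 × 0.8273)).
= √(139,185,120 / 1.5802) ≈ 9385.070.

Q* ≈ 9,385 cartons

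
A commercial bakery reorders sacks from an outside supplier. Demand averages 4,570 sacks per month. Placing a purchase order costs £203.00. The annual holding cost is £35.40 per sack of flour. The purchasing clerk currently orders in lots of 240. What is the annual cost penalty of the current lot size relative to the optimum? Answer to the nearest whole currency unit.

Extra cost ≈ £22,559 per year

Annual demand D = 4,570 × 12 = 54,840.
EOQ = √(2DS/H) = √(2 × 54,840 × 203 / 35.4) ≈ 793.07.
Cost at Q* = (D/Q*)S + (Q*/2)H = √(2DSH) ≈ £28,074.59.
Cost at Q = 240: (54,840/240)×203 + (240/2)×35.4 = £46,385.50 + £4,248.00 = £50,633.50.
Excess = £50,633.50 − £28,074.59 = £22,558.91.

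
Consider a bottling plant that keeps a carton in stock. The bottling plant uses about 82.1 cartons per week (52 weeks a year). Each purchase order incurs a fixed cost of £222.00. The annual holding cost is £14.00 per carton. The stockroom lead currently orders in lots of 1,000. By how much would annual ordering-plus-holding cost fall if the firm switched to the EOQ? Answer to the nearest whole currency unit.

Annual demand D = 82.1 × 52 = 4,269.2.
EOQ = √(2DS/H) = √(2 × 4,269.2 × 222 / 14) ≈ 367.96.
Cost at Q* = (D/Q*)S + (Q*/2)H = √(2DSH) ≈ £5,151.44.
Cost at Q = 1,000: (4,269.2/1,000)×222 + (1,000/2)×14 = £947.76 + £7,000.00 = £7,947.76.
Excess = £7,947.76 − £5,151.44 = £2,796.32.

Extra cost ≈ £2,796 per year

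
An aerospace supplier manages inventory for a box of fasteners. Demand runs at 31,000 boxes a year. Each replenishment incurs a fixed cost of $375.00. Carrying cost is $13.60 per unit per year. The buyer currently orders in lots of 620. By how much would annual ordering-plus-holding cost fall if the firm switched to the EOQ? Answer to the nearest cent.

EOQ = √(2DS/H) = √(2 × 31,000 × 375 / 13.6) ≈ 1307.50.
Cost at Q* = (D/Q*)S + (Q*/2)H = √(2DSH) ≈ $17,782.01.
Cost at Q = 620: (31,000/620)×375 + (620/2)×13.6 = $18,750.00 + $4,216.00 = $22,966.00.
Excess = $22,966.00 − $17,782.01 = $5,183.99.

Extra cost ≈ $5,183.99 per year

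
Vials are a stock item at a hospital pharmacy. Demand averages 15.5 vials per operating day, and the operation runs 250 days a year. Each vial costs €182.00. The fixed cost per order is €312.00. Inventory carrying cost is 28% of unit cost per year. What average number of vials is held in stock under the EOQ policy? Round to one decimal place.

Annual demand D = 15.5 × 250 = 3,875.
Holding cost H = 0.28 × €182.00 = €50.9600 per unit per year.
EOQ = √(2DS/H) = √(2 × 3,875 × 312 / 50.96) ≈ 217.83.
Average inventory = Q*/2 ≈ 217.83 / 2 = 108.914.

Average inventory ≈ 108.9 vials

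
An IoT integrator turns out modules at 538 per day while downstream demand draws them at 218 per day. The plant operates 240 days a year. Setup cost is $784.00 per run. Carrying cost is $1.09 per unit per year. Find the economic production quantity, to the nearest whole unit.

Annual demand D = 218 × 240 = 52,320.
Production build-up factor (1 − d/p) = 1 − 218/538 = 0.5948.
Q* = √(2DS / (H(1 − d/p))) = √(2 × 52,320 × 784 / (1.09 × 0.5948)).
= √(82,037,760 / 0.6483) ≈ 11248.893.

Q* ≈ 11,249 modules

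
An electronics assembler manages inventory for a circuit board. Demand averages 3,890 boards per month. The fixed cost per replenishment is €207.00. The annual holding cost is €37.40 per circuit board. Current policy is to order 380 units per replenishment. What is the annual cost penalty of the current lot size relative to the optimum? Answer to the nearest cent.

Annual demand D = 3,890 × 12 = 46,680.
EOQ = √(2DS/H) = √(2 × 46,680 × 207 / 37.4) ≈ 718.84.
Cost at Q* = (D/Q*)S + (Q*/2)H = √(2DSH) ≈ €26,884.46.
Cost at Q = 380: (46,680/380)×207 + (380/2)×37.4 = €25,428.32 + €7,106.00 = €32,534.32.
Excess = €32,534.32 − €26,884.46 = €5,649.85.

Extra cost ≈ €5,649.85 per year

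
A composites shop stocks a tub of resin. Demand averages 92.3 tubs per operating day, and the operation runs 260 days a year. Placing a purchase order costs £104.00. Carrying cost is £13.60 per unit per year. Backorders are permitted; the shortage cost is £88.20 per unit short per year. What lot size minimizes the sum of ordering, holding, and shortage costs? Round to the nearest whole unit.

Q* ≈ 651 tubs

Annual demand D = 92.3 × 260 = 23,998.
With planned backorders, Q* = √(2DS/H) · √((H+B)/B).
√(2DS/H) = √(2 × 23,998 × 104 / 13.6) = 605.829.
√((H+B)/B) = √((13.6+88.2)/88.2) = 1.0743.
Q* ≈ 650.863.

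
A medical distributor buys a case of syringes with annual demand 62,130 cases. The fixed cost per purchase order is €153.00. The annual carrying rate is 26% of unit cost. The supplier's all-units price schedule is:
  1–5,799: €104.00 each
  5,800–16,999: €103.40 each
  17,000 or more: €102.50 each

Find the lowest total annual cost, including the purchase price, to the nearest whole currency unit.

TC* ≈ €6,484,193

Holding cost per unit per year at price C is H = 0.26·C.
For each price level, check whether its EOQ is feasible; otherwise the best quantity at that price is the breakpoint.
EOQ at €104.00 = 838.5 (feasible in tier 1): TC = 62,130×€104.00 + (62,130/838.5)×153 + (838.5/2)×0.26×€104.00 = €6,484,193.30.
EOQ at €103.40 = 840.9 < 5800, so use break Q=5800: TC = 62,130×€103.40 + (62,130/5800.0)×153 + (5800.0/2)×0.26×€103.40 = €6,503,844.55.
EOQ at €102.50 = 844.6 < 17000, so use break Q=17000: TC = 62,130×€102.50 + (62,130/17000.0)×153 + (17000.0/2)×0.26×€102.50 = €6,595,409.17.
Lowest total cost among the candidates is at Q = 838.5.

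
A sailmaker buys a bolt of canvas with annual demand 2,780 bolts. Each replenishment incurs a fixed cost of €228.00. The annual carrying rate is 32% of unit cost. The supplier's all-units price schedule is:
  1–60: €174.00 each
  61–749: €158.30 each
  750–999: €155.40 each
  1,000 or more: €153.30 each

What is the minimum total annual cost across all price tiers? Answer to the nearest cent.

TC* ≈ €448,087.46

Holding cost per unit per year at price C is H = 0.32·C.
Evaluate total cost at each tier's feasible EOQ or, if the EOQ is below the tier, at the tier's minimum quantity.
Tier 1 (€174.00): EOQ = 150.9 exceeds tier's upper bound 60, so this tier is dominated.
EOQ at €158.30 = 158.2 (feasible in tier 2): TC = 2,780×€158.30 + (2,780/158.2)×228 + (158.2/2)×0.32×€158.30 = €448,087.46.
EOQ at €155.40 = 159.7 < 750, so use break Q=750: TC = 2,780×€155.40 + (2,780/750.0)×228 + (750.0/2)×0.32×€155.40 = €451,505.12.
EOQ at €153.30 = 160.8 < 1000, so use break Q=1000: TC = 2,780×€153.30 + (2,780/1000.0)×228 + (1000.0/2)×0.32×€153.30 = €451,335.84.
Lowest total cost among the candidates is at Q = 158.2.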